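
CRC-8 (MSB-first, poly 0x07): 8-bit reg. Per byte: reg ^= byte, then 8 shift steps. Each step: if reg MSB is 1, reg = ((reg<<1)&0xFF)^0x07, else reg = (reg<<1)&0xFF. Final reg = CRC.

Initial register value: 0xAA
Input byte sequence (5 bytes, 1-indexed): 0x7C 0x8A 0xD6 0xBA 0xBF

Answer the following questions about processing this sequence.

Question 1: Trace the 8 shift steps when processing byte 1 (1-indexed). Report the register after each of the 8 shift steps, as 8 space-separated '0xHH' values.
Answer: 0xAB 0x51 0xA2 0x43 0x86 0x0B 0x16 0x2C

Derivation:
Register before byte 1: 0xAA
After XOR with byte 0x7C: 0xD6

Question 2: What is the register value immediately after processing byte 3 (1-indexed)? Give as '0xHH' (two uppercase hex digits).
After byte 1 (0x7C): reg=0x2C
After byte 2 (0x8A): reg=0x7B
After byte 3 (0xD6): reg=0x4A

Answer: 0x4A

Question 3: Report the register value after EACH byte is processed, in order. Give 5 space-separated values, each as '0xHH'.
0x2C 0x7B 0x4A 0xDE 0x20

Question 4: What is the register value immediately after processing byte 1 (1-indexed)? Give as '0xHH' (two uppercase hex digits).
Answer: 0x2C

Derivation:
After byte 1 (0x7C): reg=0x2C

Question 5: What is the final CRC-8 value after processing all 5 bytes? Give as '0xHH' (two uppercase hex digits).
After byte 1 (0x7C): reg=0x2C
After byte 2 (0x8A): reg=0x7B
After byte 3 (0xD6): reg=0x4A
After byte 4 (0xBA): reg=0xDE
After byte 5 (0xBF): reg=0x20

Answer: 0x20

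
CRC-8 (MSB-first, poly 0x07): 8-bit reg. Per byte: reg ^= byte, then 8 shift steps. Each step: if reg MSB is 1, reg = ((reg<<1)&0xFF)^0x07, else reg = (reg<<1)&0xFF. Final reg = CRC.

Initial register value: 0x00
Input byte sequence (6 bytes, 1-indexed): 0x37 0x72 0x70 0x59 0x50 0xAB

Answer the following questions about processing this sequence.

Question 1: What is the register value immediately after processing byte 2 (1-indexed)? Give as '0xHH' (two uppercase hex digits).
Answer: 0xCB

Derivation:
After byte 1 (0x37): reg=0x85
After byte 2 (0x72): reg=0xCB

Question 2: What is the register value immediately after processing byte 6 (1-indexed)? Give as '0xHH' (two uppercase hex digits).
After byte 1 (0x37): reg=0x85
After byte 2 (0x72): reg=0xCB
After byte 3 (0x70): reg=0x28
After byte 4 (0x59): reg=0x50
After byte 5 (0x50): reg=0x00
After byte 6 (0xAB): reg=0x58

Answer: 0x58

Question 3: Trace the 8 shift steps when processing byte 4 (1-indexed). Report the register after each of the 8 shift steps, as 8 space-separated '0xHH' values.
After byte 1 (0x37): reg=0x85
After byte 2 (0x72): reg=0xCB
After byte 3 (0x70): reg=0x28
Register before byte 4: 0x28
After XOR with byte 0x59: 0x71

Answer: 0xE2 0xC3 0x81 0x05 0x0A 0x14 0x28 0x50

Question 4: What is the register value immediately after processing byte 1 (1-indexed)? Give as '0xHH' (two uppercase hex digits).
After byte 1 (0x37): reg=0x85

Answer: 0x85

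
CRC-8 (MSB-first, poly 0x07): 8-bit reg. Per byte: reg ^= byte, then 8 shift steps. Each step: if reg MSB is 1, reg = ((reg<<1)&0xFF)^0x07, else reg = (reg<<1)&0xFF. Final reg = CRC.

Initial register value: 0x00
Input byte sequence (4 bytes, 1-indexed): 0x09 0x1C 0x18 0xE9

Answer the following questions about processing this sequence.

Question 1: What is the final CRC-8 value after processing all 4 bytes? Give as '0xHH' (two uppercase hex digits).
After byte 1 (0x09): reg=0x3F
After byte 2 (0x1C): reg=0xE9
After byte 3 (0x18): reg=0xD9
After byte 4 (0xE9): reg=0x90

Answer: 0x90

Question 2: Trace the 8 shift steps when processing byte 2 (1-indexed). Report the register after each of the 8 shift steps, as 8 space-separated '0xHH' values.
After byte 1 (0x09): reg=0x3F
Register before byte 2: 0x3F
After XOR with byte 0x1C: 0x23

Answer: 0x46 0x8C 0x1F 0x3E 0x7C 0xF8 0xF7 0xE9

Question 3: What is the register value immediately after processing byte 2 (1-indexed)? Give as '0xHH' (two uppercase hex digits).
After byte 1 (0x09): reg=0x3F
After byte 2 (0x1C): reg=0xE9

Answer: 0xE9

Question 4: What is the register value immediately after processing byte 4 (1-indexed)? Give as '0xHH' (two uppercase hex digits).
Answer: 0x90

Derivation:
After byte 1 (0x09): reg=0x3F
After byte 2 (0x1C): reg=0xE9
After byte 3 (0x18): reg=0xD9
After byte 4 (0xE9): reg=0x90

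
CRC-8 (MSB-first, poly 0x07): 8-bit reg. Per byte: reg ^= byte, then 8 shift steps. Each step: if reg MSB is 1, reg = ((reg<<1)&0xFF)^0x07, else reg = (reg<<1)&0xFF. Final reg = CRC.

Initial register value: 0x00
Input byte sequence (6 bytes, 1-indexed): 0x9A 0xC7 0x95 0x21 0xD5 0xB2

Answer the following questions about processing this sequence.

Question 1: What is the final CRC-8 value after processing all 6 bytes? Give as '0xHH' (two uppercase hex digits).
After byte 1 (0x9A): reg=0xCF
After byte 2 (0xC7): reg=0x38
After byte 3 (0x95): reg=0x4A
After byte 4 (0x21): reg=0x16
After byte 5 (0xD5): reg=0x47
After byte 6 (0xB2): reg=0xC5

Answer: 0xC5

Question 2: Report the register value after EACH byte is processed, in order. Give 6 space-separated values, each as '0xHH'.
0xCF 0x38 0x4A 0x16 0x47 0xC5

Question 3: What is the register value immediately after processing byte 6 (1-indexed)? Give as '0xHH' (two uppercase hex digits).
Answer: 0xC5

Derivation:
After byte 1 (0x9A): reg=0xCF
After byte 2 (0xC7): reg=0x38
After byte 3 (0x95): reg=0x4A
After byte 4 (0x21): reg=0x16
After byte 5 (0xD5): reg=0x47
After byte 6 (0xB2): reg=0xC5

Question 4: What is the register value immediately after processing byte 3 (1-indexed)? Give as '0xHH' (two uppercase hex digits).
After byte 1 (0x9A): reg=0xCF
After byte 2 (0xC7): reg=0x38
After byte 3 (0x95): reg=0x4A

Answer: 0x4A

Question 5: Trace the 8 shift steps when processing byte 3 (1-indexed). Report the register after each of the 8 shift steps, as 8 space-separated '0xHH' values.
After byte 1 (0x9A): reg=0xCF
After byte 2 (0xC7): reg=0x38
Register before byte 3: 0x38
After XOR with byte 0x95: 0xAD

Answer: 0x5D 0xBA 0x73 0xE6 0xCB 0x91 0x25 0x4A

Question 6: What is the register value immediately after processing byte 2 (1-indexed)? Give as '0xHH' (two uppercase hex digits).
After byte 1 (0x9A): reg=0xCF
After byte 2 (0xC7): reg=0x38

Answer: 0x38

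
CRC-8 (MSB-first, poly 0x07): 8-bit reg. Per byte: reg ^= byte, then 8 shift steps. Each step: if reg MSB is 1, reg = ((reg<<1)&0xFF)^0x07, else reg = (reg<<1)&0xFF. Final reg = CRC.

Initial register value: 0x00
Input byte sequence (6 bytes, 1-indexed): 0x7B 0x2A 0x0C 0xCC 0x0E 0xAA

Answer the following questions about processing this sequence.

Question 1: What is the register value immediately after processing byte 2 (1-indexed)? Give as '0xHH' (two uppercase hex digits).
Answer: 0xE3

Derivation:
After byte 1 (0x7B): reg=0x66
After byte 2 (0x2A): reg=0xE3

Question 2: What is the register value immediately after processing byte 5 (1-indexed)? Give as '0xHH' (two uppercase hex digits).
Answer: 0xB2

Derivation:
After byte 1 (0x7B): reg=0x66
After byte 2 (0x2A): reg=0xE3
After byte 3 (0x0C): reg=0x83
After byte 4 (0xCC): reg=0xEA
After byte 5 (0x0E): reg=0xB2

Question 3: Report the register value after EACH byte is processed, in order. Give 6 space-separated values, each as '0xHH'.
0x66 0xE3 0x83 0xEA 0xB2 0x48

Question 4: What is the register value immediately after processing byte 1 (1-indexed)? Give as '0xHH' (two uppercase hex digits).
After byte 1 (0x7B): reg=0x66

Answer: 0x66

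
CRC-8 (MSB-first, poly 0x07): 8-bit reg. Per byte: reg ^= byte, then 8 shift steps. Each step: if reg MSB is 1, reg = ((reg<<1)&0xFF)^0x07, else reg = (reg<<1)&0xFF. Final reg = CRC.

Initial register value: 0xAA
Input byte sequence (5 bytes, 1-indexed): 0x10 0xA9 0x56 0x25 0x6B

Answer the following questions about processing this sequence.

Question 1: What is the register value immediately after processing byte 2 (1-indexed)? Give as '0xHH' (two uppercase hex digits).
Answer: 0x9B

Derivation:
After byte 1 (0x10): reg=0x2F
After byte 2 (0xA9): reg=0x9B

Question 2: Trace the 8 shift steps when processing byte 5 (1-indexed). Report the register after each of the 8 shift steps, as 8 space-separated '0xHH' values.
Answer: 0x2F 0x5E 0xBC 0x7F 0xFE 0xFB 0xF1 0xE5

Derivation:
After byte 1 (0x10): reg=0x2F
After byte 2 (0xA9): reg=0x9B
After byte 3 (0x56): reg=0x6D
After byte 4 (0x25): reg=0xFF
Register before byte 5: 0xFF
After XOR with byte 0x6B: 0x94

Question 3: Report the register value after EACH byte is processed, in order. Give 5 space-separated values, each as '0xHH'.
0x2F 0x9B 0x6D 0xFF 0xE5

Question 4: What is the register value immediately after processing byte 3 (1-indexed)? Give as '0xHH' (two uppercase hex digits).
Answer: 0x6D

Derivation:
After byte 1 (0x10): reg=0x2F
After byte 2 (0xA9): reg=0x9B
After byte 3 (0x56): reg=0x6D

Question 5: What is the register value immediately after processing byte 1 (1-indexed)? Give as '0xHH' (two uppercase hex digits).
Answer: 0x2F

Derivation:
After byte 1 (0x10): reg=0x2F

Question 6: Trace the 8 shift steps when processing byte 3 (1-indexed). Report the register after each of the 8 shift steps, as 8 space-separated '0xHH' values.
Answer: 0x9D 0x3D 0x7A 0xF4 0xEF 0xD9 0xB5 0x6D

Derivation:
After byte 1 (0x10): reg=0x2F
After byte 2 (0xA9): reg=0x9B
Register before byte 3: 0x9B
After XOR with byte 0x56: 0xCD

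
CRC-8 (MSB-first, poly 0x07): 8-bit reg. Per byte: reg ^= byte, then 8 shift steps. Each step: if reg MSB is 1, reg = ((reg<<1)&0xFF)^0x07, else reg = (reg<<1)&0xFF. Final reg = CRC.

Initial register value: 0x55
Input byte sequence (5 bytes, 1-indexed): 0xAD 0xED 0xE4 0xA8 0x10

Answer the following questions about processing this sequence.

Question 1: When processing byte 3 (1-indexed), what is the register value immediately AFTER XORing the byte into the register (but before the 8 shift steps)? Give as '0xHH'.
Register before byte 3: 0x31
Byte 3: 0xE4
0x31 XOR 0xE4 = 0xD5

Answer: 0xD5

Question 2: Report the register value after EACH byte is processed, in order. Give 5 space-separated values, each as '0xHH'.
0xE6 0x31 0x25 0xAA 0x2F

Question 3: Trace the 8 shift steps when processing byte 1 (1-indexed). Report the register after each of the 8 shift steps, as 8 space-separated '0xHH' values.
Answer: 0xF7 0xE9 0xD5 0xAD 0x5D 0xBA 0x73 0xE6

Derivation:
Register before byte 1: 0x55
After XOR with byte 0xAD: 0xF8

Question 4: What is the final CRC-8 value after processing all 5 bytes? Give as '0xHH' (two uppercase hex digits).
Answer: 0x2F

Derivation:
After byte 1 (0xAD): reg=0xE6
After byte 2 (0xED): reg=0x31
After byte 3 (0xE4): reg=0x25
After byte 4 (0xA8): reg=0xAA
After byte 5 (0x10): reg=0x2F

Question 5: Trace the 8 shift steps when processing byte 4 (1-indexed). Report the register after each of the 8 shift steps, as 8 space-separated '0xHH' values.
After byte 1 (0xAD): reg=0xE6
After byte 2 (0xED): reg=0x31
After byte 3 (0xE4): reg=0x25
Register before byte 4: 0x25
After XOR with byte 0xA8: 0x8D

Answer: 0x1D 0x3A 0x74 0xE8 0xD7 0xA9 0x55 0xAA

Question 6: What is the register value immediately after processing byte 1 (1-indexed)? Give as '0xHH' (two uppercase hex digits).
After byte 1 (0xAD): reg=0xE6

Answer: 0xE6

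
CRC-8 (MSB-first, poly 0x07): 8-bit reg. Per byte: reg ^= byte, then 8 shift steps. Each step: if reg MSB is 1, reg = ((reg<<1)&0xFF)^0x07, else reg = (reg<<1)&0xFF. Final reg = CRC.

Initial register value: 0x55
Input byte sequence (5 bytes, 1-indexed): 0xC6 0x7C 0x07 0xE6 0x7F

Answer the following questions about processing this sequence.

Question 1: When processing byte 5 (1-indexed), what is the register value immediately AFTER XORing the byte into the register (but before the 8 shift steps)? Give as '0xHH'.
Register before byte 5: 0x26
Byte 5: 0x7F
0x26 XOR 0x7F = 0x59

Answer: 0x59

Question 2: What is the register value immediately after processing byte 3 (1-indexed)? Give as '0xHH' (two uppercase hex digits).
Answer: 0x5F

Derivation:
After byte 1 (0xC6): reg=0xF0
After byte 2 (0x7C): reg=0xAD
After byte 3 (0x07): reg=0x5F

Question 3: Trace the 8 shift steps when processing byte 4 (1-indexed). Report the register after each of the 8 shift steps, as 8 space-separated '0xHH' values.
After byte 1 (0xC6): reg=0xF0
After byte 2 (0x7C): reg=0xAD
After byte 3 (0x07): reg=0x5F
Register before byte 4: 0x5F
After XOR with byte 0xE6: 0xB9

Answer: 0x75 0xEA 0xD3 0xA1 0x45 0x8A 0x13 0x26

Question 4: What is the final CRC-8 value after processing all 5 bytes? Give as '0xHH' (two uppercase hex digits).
Answer: 0x88

Derivation:
After byte 1 (0xC6): reg=0xF0
After byte 2 (0x7C): reg=0xAD
After byte 3 (0x07): reg=0x5F
After byte 4 (0xE6): reg=0x26
After byte 5 (0x7F): reg=0x88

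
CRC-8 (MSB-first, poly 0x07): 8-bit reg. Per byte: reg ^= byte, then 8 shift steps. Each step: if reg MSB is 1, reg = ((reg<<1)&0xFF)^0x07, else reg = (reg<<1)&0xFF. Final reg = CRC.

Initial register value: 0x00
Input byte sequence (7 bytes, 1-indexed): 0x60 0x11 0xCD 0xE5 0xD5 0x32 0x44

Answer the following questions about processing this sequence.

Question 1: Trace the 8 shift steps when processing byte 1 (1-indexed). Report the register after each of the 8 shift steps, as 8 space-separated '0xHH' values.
Register before byte 1: 0x00
After XOR with byte 0x60: 0x60

Answer: 0xC0 0x87 0x09 0x12 0x24 0x48 0x90 0x27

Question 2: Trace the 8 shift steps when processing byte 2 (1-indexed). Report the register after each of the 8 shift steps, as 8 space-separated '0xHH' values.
Answer: 0x6C 0xD8 0xB7 0x69 0xD2 0xA3 0x41 0x82

Derivation:
After byte 1 (0x60): reg=0x27
Register before byte 2: 0x27
After XOR with byte 0x11: 0x36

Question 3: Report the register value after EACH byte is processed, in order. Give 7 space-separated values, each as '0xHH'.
0x27 0x82 0xEA 0x2D 0xE6 0x22 0x35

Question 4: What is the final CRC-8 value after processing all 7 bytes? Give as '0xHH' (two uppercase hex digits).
After byte 1 (0x60): reg=0x27
After byte 2 (0x11): reg=0x82
After byte 3 (0xCD): reg=0xEA
After byte 4 (0xE5): reg=0x2D
After byte 5 (0xD5): reg=0xE6
After byte 6 (0x32): reg=0x22
After byte 7 (0x44): reg=0x35

Answer: 0x35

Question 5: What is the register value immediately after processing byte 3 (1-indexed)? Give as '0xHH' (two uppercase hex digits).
After byte 1 (0x60): reg=0x27
After byte 2 (0x11): reg=0x82
After byte 3 (0xCD): reg=0xEA

Answer: 0xEA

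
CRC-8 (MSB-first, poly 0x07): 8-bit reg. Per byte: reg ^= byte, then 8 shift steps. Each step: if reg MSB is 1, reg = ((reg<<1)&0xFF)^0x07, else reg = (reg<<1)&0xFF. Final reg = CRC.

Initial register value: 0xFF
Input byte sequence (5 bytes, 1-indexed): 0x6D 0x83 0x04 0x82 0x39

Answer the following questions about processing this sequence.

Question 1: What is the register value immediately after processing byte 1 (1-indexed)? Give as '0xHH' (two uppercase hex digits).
Answer: 0xF7

Derivation:
After byte 1 (0x6D): reg=0xF7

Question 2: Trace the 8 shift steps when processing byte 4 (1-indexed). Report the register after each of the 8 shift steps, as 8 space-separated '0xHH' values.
After byte 1 (0x6D): reg=0xF7
After byte 2 (0x83): reg=0x4B
After byte 3 (0x04): reg=0xEA
Register before byte 4: 0xEA
After XOR with byte 0x82: 0x68

Answer: 0xD0 0xA7 0x49 0x92 0x23 0x46 0x8C 0x1F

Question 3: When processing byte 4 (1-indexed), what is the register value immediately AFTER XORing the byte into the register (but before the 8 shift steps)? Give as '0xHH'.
Register before byte 4: 0xEA
Byte 4: 0x82
0xEA XOR 0x82 = 0x68

Answer: 0x68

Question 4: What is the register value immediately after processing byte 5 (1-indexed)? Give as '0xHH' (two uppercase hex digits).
Answer: 0xF2

Derivation:
After byte 1 (0x6D): reg=0xF7
After byte 2 (0x83): reg=0x4B
After byte 3 (0x04): reg=0xEA
After byte 4 (0x82): reg=0x1F
After byte 5 (0x39): reg=0xF2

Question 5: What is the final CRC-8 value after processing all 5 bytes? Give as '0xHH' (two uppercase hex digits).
After byte 1 (0x6D): reg=0xF7
After byte 2 (0x83): reg=0x4B
After byte 3 (0x04): reg=0xEA
After byte 4 (0x82): reg=0x1F
After byte 5 (0x39): reg=0xF2

Answer: 0xF2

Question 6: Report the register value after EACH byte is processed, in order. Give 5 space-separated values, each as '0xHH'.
0xF7 0x4B 0xEA 0x1F 0xF2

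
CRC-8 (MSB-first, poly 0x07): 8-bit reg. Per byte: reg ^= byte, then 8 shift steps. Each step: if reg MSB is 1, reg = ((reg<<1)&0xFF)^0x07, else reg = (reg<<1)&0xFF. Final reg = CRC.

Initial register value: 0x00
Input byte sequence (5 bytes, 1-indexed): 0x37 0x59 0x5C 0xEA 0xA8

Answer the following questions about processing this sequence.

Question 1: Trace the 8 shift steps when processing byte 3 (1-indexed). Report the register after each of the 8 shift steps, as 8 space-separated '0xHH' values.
Answer: 0x8C 0x1F 0x3E 0x7C 0xF8 0xF7 0xE9 0xD5

Derivation:
After byte 1 (0x37): reg=0x85
After byte 2 (0x59): reg=0x1A
Register before byte 3: 0x1A
After XOR with byte 0x5C: 0x46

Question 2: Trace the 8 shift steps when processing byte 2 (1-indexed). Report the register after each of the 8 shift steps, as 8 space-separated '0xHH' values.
After byte 1 (0x37): reg=0x85
Register before byte 2: 0x85
After XOR with byte 0x59: 0xDC

Answer: 0xBF 0x79 0xF2 0xE3 0xC1 0x85 0x0D 0x1A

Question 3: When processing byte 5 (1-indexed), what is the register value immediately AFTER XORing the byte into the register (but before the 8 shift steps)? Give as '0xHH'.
Register before byte 5: 0xBD
Byte 5: 0xA8
0xBD XOR 0xA8 = 0x15

Answer: 0x15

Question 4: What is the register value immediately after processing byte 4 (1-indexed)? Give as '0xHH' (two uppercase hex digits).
After byte 1 (0x37): reg=0x85
After byte 2 (0x59): reg=0x1A
After byte 3 (0x5C): reg=0xD5
After byte 4 (0xEA): reg=0xBD

Answer: 0xBD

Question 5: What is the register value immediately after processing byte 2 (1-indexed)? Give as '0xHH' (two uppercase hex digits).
Answer: 0x1A

Derivation:
After byte 1 (0x37): reg=0x85
After byte 2 (0x59): reg=0x1A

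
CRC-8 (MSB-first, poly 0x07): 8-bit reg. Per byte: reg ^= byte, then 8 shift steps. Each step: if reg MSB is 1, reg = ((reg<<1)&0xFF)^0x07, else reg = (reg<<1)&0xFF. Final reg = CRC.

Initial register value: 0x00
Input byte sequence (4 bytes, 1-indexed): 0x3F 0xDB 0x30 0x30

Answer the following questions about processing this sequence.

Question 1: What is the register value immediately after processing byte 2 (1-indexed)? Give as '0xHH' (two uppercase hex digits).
After byte 1 (0x3F): reg=0xBD
After byte 2 (0xDB): reg=0x35

Answer: 0x35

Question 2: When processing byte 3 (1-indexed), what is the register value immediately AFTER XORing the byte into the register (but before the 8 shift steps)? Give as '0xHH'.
Answer: 0x05

Derivation:
Register before byte 3: 0x35
Byte 3: 0x30
0x35 XOR 0x30 = 0x05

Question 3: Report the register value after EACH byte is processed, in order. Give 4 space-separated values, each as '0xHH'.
0xBD 0x35 0x1B 0xD1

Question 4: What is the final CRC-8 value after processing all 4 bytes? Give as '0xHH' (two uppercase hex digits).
After byte 1 (0x3F): reg=0xBD
After byte 2 (0xDB): reg=0x35
After byte 3 (0x30): reg=0x1B
After byte 4 (0x30): reg=0xD1

Answer: 0xD1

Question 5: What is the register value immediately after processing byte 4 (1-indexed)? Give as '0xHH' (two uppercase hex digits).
Answer: 0xD1

Derivation:
After byte 1 (0x3F): reg=0xBD
After byte 2 (0xDB): reg=0x35
After byte 3 (0x30): reg=0x1B
After byte 4 (0x30): reg=0xD1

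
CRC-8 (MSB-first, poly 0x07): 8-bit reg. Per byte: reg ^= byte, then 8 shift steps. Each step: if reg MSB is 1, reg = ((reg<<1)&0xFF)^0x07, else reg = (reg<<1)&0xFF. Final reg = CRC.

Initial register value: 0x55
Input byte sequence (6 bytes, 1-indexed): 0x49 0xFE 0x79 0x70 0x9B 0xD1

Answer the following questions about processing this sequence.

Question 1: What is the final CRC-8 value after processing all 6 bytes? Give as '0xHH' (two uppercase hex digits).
Answer: 0x92

Derivation:
After byte 1 (0x49): reg=0x54
After byte 2 (0xFE): reg=0x5F
After byte 3 (0x79): reg=0xF2
After byte 4 (0x70): reg=0x87
After byte 5 (0x9B): reg=0x54
After byte 6 (0xD1): reg=0x92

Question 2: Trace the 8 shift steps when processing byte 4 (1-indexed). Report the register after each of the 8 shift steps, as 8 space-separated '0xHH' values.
After byte 1 (0x49): reg=0x54
After byte 2 (0xFE): reg=0x5F
After byte 3 (0x79): reg=0xF2
Register before byte 4: 0xF2
After XOR with byte 0x70: 0x82

Answer: 0x03 0x06 0x0C 0x18 0x30 0x60 0xC0 0x87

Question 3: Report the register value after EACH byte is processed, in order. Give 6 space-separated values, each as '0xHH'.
0x54 0x5F 0xF2 0x87 0x54 0x92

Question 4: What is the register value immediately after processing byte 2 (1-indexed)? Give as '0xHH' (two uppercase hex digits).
Answer: 0x5F

Derivation:
After byte 1 (0x49): reg=0x54
After byte 2 (0xFE): reg=0x5F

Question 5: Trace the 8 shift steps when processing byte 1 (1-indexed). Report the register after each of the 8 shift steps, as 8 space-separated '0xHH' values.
Answer: 0x38 0x70 0xE0 0xC7 0x89 0x15 0x2A 0x54

Derivation:
Register before byte 1: 0x55
After XOR with byte 0x49: 0x1C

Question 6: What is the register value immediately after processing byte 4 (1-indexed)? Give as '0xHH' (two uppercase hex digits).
After byte 1 (0x49): reg=0x54
After byte 2 (0xFE): reg=0x5F
After byte 3 (0x79): reg=0xF2
After byte 4 (0x70): reg=0x87

Answer: 0x87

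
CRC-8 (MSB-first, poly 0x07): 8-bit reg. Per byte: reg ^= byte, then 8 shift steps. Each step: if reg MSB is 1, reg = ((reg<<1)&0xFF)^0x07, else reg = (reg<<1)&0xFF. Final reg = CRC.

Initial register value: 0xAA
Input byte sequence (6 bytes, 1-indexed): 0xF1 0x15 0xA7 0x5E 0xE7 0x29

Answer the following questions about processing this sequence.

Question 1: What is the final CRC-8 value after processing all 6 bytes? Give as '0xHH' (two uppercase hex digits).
Answer: 0x61

Derivation:
After byte 1 (0xF1): reg=0x86
After byte 2 (0x15): reg=0xF0
After byte 3 (0xA7): reg=0xA2
After byte 4 (0x5E): reg=0xFA
After byte 5 (0xE7): reg=0x53
After byte 6 (0x29): reg=0x61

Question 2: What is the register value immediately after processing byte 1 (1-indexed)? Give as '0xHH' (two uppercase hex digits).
After byte 1 (0xF1): reg=0x86

Answer: 0x86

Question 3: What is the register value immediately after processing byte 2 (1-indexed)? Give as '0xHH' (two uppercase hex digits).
After byte 1 (0xF1): reg=0x86
After byte 2 (0x15): reg=0xF0

Answer: 0xF0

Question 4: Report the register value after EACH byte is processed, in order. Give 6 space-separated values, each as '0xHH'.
0x86 0xF0 0xA2 0xFA 0x53 0x61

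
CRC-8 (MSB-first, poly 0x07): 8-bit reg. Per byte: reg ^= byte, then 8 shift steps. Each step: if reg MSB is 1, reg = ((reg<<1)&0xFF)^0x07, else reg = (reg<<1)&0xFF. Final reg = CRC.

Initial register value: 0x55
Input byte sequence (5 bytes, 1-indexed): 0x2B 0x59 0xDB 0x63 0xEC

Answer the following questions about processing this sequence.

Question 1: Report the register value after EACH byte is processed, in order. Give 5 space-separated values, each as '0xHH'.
0x7D 0xFC 0xF5 0xEB 0x15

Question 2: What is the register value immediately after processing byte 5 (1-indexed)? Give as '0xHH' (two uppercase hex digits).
After byte 1 (0x2B): reg=0x7D
After byte 2 (0x59): reg=0xFC
After byte 3 (0xDB): reg=0xF5
After byte 4 (0x63): reg=0xEB
After byte 5 (0xEC): reg=0x15

Answer: 0x15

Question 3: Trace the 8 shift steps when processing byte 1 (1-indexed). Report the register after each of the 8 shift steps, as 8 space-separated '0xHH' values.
Answer: 0xFC 0xFF 0xF9 0xF5 0xED 0xDD 0xBD 0x7D

Derivation:
Register before byte 1: 0x55
After XOR with byte 0x2B: 0x7E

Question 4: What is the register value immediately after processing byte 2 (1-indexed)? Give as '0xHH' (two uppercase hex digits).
After byte 1 (0x2B): reg=0x7D
After byte 2 (0x59): reg=0xFC

Answer: 0xFC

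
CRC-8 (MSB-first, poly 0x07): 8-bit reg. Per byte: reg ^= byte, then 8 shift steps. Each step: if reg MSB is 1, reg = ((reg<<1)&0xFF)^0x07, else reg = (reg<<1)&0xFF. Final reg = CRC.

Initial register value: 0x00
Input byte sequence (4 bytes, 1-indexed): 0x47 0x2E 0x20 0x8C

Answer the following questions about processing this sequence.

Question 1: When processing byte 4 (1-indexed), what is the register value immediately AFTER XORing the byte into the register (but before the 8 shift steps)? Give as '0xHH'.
Answer: 0x84

Derivation:
Register before byte 4: 0x08
Byte 4: 0x8C
0x08 XOR 0x8C = 0x84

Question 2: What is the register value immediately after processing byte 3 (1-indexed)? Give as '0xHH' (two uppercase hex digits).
Answer: 0x08

Derivation:
After byte 1 (0x47): reg=0xD2
After byte 2 (0x2E): reg=0xFA
After byte 3 (0x20): reg=0x08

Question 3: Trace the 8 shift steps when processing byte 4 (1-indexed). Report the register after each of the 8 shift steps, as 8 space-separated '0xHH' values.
After byte 1 (0x47): reg=0xD2
After byte 2 (0x2E): reg=0xFA
After byte 3 (0x20): reg=0x08
Register before byte 4: 0x08
After XOR with byte 0x8C: 0x84

Answer: 0x0F 0x1E 0x3C 0x78 0xF0 0xE7 0xC9 0x95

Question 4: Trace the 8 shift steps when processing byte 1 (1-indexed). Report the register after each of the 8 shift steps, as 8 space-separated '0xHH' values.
Answer: 0x8E 0x1B 0x36 0x6C 0xD8 0xB7 0x69 0xD2

Derivation:
Register before byte 1: 0x00
After XOR with byte 0x47: 0x47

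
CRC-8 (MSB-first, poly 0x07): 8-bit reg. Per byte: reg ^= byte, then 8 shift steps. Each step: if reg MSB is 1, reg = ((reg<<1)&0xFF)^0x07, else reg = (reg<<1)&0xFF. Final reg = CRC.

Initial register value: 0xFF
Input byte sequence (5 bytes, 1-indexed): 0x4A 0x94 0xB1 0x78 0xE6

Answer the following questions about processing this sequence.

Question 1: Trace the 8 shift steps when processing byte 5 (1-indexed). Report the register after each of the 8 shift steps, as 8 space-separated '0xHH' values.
After byte 1 (0x4A): reg=0x02
After byte 2 (0x94): reg=0xEB
After byte 3 (0xB1): reg=0x81
After byte 4 (0x78): reg=0xE1
Register before byte 5: 0xE1
After XOR with byte 0xE6: 0x07

Answer: 0x0E 0x1C 0x38 0x70 0xE0 0xC7 0x89 0x15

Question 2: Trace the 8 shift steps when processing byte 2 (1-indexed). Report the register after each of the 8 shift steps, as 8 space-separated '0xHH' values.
Answer: 0x2B 0x56 0xAC 0x5F 0xBE 0x7B 0xF6 0xEB

Derivation:
After byte 1 (0x4A): reg=0x02
Register before byte 2: 0x02
After XOR with byte 0x94: 0x96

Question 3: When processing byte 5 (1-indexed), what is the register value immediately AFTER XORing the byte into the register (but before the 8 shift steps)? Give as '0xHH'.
Register before byte 5: 0xE1
Byte 5: 0xE6
0xE1 XOR 0xE6 = 0x07

Answer: 0x07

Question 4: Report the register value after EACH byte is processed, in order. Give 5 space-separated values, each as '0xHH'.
0x02 0xEB 0x81 0xE1 0x15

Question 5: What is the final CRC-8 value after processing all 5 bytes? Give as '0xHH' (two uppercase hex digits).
Answer: 0x15

Derivation:
After byte 1 (0x4A): reg=0x02
After byte 2 (0x94): reg=0xEB
After byte 3 (0xB1): reg=0x81
After byte 4 (0x78): reg=0xE1
After byte 5 (0xE6): reg=0x15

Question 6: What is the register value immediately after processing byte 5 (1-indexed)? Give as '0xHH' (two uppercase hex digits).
Answer: 0x15

Derivation:
After byte 1 (0x4A): reg=0x02
After byte 2 (0x94): reg=0xEB
After byte 3 (0xB1): reg=0x81
After byte 4 (0x78): reg=0xE1
After byte 5 (0xE6): reg=0x15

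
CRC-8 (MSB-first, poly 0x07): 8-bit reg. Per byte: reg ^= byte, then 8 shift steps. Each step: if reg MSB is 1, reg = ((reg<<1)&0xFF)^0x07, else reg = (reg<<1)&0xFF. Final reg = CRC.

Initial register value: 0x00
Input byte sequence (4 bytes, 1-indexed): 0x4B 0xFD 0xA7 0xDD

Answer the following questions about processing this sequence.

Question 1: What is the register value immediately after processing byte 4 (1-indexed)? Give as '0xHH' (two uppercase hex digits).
After byte 1 (0x4B): reg=0xF6
After byte 2 (0xFD): reg=0x31
After byte 3 (0xA7): reg=0xEB
After byte 4 (0xDD): reg=0x82

Answer: 0x82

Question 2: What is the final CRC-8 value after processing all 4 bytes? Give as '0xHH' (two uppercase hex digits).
After byte 1 (0x4B): reg=0xF6
After byte 2 (0xFD): reg=0x31
After byte 3 (0xA7): reg=0xEB
After byte 4 (0xDD): reg=0x82

Answer: 0x82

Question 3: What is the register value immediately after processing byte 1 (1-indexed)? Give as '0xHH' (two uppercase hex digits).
After byte 1 (0x4B): reg=0xF6

Answer: 0xF6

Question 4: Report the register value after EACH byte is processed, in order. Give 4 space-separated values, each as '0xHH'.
0xF6 0x31 0xEB 0x82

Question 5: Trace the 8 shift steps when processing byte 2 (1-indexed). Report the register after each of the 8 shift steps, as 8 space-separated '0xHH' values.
Answer: 0x16 0x2C 0x58 0xB0 0x67 0xCE 0x9B 0x31

Derivation:
After byte 1 (0x4B): reg=0xF6
Register before byte 2: 0xF6
After XOR with byte 0xFD: 0x0B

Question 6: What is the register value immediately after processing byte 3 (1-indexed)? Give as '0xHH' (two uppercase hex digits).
After byte 1 (0x4B): reg=0xF6
After byte 2 (0xFD): reg=0x31
After byte 3 (0xA7): reg=0xEB

Answer: 0xEB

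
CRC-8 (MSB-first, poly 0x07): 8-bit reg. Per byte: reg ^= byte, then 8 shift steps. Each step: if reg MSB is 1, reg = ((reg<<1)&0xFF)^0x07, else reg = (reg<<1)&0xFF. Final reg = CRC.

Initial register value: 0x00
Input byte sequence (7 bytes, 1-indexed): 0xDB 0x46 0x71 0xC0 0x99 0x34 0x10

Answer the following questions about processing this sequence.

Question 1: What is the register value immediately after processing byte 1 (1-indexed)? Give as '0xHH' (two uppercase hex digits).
Answer: 0x0F

Derivation:
After byte 1 (0xDB): reg=0x0F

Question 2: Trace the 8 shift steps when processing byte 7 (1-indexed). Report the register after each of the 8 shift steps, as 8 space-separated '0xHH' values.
After byte 1 (0xDB): reg=0x0F
After byte 2 (0x46): reg=0xF8
After byte 3 (0x71): reg=0xB6
After byte 4 (0xC0): reg=0x45
After byte 5 (0x99): reg=0x1A
After byte 6 (0x34): reg=0xCA
Register before byte 7: 0xCA
After XOR with byte 0x10: 0xDA

Answer: 0xB3 0x61 0xC2 0x83 0x01 0x02 0x04 0x08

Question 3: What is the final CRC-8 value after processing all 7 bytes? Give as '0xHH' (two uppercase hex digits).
After byte 1 (0xDB): reg=0x0F
After byte 2 (0x46): reg=0xF8
After byte 3 (0x71): reg=0xB6
After byte 4 (0xC0): reg=0x45
After byte 5 (0x99): reg=0x1A
After byte 6 (0x34): reg=0xCA
After byte 7 (0x10): reg=0x08

Answer: 0x08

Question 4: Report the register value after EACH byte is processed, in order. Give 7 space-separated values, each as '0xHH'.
0x0F 0xF8 0xB6 0x45 0x1A 0xCA 0x08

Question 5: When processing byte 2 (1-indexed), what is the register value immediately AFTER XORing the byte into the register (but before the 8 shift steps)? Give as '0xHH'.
Answer: 0x49

Derivation:
Register before byte 2: 0x0F
Byte 2: 0x46
0x0F XOR 0x46 = 0x49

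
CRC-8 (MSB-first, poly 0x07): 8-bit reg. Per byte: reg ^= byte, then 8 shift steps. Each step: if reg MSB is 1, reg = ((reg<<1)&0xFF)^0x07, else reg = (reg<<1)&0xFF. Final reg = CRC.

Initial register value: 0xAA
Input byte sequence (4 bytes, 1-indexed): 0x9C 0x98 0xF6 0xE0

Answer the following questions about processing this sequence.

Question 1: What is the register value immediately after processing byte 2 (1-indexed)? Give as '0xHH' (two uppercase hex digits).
Answer: 0x46

Derivation:
After byte 1 (0x9C): reg=0x82
After byte 2 (0x98): reg=0x46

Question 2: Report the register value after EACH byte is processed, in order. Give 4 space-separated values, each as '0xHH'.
0x82 0x46 0x19 0xE1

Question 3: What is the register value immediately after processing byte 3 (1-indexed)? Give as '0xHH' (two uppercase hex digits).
After byte 1 (0x9C): reg=0x82
After byte 2 (0x98): reg=0x46
After byte 3 (0xF6): reg=0x19

Answer: 0x19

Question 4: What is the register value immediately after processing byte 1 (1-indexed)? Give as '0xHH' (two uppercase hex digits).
Answer: 0x82

Derivation:
After byte 1 (0x9C): reg=0x82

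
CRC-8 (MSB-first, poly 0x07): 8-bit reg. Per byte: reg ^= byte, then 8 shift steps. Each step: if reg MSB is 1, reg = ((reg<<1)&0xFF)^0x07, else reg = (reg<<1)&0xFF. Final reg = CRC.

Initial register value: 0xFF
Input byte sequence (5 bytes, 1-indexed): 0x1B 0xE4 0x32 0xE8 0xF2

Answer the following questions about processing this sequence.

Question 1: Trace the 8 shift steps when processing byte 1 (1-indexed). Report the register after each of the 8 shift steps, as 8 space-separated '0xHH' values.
Register before byte 1: 0xFF
After XOR with byte 0x1B: 0xE4

Answer: 0xCF 0x99 0x35 0x6A 0xD4 0xAF 0x59 0xB2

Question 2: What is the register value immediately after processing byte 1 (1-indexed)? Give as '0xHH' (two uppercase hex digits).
Answer: 0xB2

Derivation:
After byte 1 (0x1B): reg=0xB2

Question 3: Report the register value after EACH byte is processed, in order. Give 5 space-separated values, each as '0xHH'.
0xB2 0xA5 0xEC 0x1C 0x84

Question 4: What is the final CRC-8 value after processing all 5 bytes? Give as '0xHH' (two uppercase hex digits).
After byte 1 (0x1B): reg=0xB2
After byte 2 (0xE4): reg=0xA5
After byte 3 (0x32): reg=0xEC
After byte 4 (0xE8): reg=0x1C
After byte 5 (0xF2): reg=0x84

Answer: 0x84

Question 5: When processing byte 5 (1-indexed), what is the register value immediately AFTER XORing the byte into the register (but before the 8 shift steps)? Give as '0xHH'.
Register before byte 5: 0x1C
Byte 5: 0xF2
0x1C XOR 0xF2 = 0xEE

Answer: 0xEE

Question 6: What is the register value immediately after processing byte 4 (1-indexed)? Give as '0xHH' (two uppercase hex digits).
Answer: 0x1C

Derivation:
After byte 1 (0x1B): reg=0xB2
After byte 2 (0xE4): reg=0xA5
After byte 3 (0x32): reg=0xEC
After byte 4 (0xE8): reg=0x1C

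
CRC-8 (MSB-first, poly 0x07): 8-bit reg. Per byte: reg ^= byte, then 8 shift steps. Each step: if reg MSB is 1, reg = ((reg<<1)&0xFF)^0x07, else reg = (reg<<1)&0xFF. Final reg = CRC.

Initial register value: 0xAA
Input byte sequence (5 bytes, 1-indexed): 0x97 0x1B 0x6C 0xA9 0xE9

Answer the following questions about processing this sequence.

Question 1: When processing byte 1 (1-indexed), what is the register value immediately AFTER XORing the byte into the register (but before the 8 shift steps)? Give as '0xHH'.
Answer: 0x3D

Derivation:
Register before byte 1: 0xAA
Byte 1: 0x97
0xAA XOR 0x97 = 0x3D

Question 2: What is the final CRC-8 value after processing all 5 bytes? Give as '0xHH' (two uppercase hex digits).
Answer: 0x44

Derivation:
After byte 1 (0x97): reg=0xB3
After byte 2 (0x1B): reg=0x51
After byte 3 (0x6C): reg=0xB3
After byte 4 (0xA9): reg=0x46
After byte 5 (0xE9): reg=0x44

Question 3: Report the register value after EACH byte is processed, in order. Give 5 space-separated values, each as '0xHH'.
0xB3 0x51 0xB3 0x46 0x44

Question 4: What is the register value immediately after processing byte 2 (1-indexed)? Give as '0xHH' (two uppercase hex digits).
After byte 1 (0x97): reg=0xB3
After byte 2 (0x1B): reg=0x51

Answer: 0x51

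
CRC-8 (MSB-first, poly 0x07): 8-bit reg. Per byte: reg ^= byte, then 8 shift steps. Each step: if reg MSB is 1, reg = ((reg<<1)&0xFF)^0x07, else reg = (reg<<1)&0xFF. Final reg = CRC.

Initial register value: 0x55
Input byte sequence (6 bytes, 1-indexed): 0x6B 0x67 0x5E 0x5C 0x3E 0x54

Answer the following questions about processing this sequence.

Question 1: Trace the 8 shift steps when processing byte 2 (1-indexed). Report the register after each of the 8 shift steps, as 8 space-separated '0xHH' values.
After byte 1 (0x6B): reg=0xBA
Register before byte 2: 0xBA
After XOR with byte 0x67: 0xDD

Answer: 0xBD 0x7D 0xFA 0xF3 0xE1 0xC5 0x8D 0x1D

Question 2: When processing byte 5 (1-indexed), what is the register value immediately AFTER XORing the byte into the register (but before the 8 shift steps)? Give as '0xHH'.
Answer: 0xC9

Derivation:
Register before byte 5: 0xF7
Byte 5: 0x3E
0xF7 XOR 0x3E = 0xC9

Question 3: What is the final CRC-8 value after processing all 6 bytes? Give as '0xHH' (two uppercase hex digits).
After byte 1 (0x6B): reg=0xBA
After byte 2 (0x67): reg=0x1D
After byte 3 (0x5E): reg=0xCE
After byte 4 (0x5C): reg=0xF7
After byte 5 (0x3E): reg=0x71
After byte 6 (0x54): reg=0xFB

Answer: 0xFB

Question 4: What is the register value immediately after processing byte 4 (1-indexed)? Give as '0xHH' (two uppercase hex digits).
Answer: 0xF7

Derivation:
After byte 1 (0x6B): reg=0xBA
After byte 2 (0x67): reg=0x1D
After byte 3 (0x5E): reg=0xCE
After byte 4 (0x5C): reg=0xF7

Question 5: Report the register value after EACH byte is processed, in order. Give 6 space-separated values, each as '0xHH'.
0xBA 0x1D 0xCE 0xF7 0x71 0xFB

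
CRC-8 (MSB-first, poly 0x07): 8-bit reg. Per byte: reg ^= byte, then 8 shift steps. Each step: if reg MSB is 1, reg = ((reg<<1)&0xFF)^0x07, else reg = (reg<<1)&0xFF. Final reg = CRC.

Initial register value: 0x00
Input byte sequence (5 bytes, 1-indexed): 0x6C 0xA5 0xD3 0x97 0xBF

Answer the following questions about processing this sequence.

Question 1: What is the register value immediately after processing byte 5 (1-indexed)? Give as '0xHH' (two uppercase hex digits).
Answer: 0xA7

Derivation:
After byte 1 (0x6C): reg=0x03
After byte 2 (0xA5): reg=0x7B
After byte 3 (0xD3): reg=0x51
After byte 4 (0x97): reg=0x5C
After byte 5 (0xBF): reg=0xA7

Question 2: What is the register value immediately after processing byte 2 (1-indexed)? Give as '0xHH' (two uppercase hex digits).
Answer: 0x7B

Derivation:
After byte 1 (0x6C): reg=0x03
After byte 2 (0xA5): reg=0x7B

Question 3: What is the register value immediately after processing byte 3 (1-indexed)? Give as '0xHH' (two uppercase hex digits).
After byte 1 (0x6C): reg=0x03
After byte 2 (0xA5): reg=0x7B
After byte 3 (0xD3): reg=0x51

Answer: 0x51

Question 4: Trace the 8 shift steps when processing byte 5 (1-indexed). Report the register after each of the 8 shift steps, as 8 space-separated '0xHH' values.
After byte 1 (0x6C): reg=0x03
After byte 2 (0xA5): reg=0x7B
After byte 3 (0xD3): reg=0x51
After byte 4 (0x97): reg=0x5C
Register before byte 5: 0x5C
After XOR with byte 0xBF: 0xE3

Answer: 0xC1 0x85 0x0D 0x1A 0x34 0x68 0xD0 0xA7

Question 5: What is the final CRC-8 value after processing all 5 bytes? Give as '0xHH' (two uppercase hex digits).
Answer: 0xA7

Derivation:
After byte 1 (0x6C): reg=0x03
After byte 2 (0xA5): reg=0x7B
After byte 3 (0xD3): reg=0x51
After byte 4 (0x97): reg=0x5C
After byte 5 (0xBF): reg=0xA7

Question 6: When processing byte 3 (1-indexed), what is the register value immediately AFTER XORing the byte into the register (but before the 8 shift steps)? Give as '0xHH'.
Answer: 0xA8

Derivation:
Register before byte 3: 0x7B
Byte 3: 0xD3
0x7B XOR 0xD3 = 0xA8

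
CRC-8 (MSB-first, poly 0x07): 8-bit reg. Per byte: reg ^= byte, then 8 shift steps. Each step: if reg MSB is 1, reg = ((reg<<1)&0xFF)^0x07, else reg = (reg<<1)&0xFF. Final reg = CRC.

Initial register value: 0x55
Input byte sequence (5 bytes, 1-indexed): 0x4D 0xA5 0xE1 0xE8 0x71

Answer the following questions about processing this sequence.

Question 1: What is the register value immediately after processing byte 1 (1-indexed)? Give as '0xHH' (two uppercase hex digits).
After byte 1 (0x4D): reg=0x48

Answer: 0x48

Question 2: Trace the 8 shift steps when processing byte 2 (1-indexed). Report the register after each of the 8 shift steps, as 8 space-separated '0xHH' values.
Answer: 0xDD 0xBD 0x7D 0xFA 0xF3 0xE1 0xC5 0x8D

Derivation:
After byte 1 (0x4D): reg=0x48
Register before byte 2: 0x48
After XOR with byte 0xA5: 0xED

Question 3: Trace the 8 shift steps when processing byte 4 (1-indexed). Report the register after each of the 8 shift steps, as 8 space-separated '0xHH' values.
Answer: 0xD1 0xA5 0x4D 0x9A 0x33 0x66 0xCC 0x9F

Derivation:
After byte 1 (0x4D): reg=0x48
After byte 2 (0xA5): reg=0x8D
After byte 3 (0xE1): reg=0x03
Register before byte 4: 0x03
After XOR with byte 0xE8: 0xEB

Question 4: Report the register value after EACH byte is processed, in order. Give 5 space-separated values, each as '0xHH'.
0x48 0x8D 0x03 0x9F 0x84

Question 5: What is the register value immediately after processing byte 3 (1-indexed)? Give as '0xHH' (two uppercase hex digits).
After byte 1 (0x4D): reg=0x48
After byte 2 (0xA5): reg=0x8D
After byte 3 (0xE1): reg=0x03

Answer: 0x03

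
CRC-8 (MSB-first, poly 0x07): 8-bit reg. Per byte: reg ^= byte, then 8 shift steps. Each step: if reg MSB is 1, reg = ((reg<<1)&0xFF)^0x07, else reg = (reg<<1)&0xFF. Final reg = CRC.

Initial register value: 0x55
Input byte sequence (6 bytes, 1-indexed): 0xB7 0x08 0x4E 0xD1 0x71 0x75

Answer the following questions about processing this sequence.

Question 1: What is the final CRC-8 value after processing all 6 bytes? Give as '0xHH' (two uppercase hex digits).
After byte 1 (0xB7): reg=0xA0
After byte 2 (0x08): reg=0x51
After byte 3 (0x4E): reg=0x5D
After byte 4 (0xD1): reg=0xAD
After byte 5 (0x71): reg=0x1A
After byte 6 (0x75): reg=0x0A

Answer: 0x0A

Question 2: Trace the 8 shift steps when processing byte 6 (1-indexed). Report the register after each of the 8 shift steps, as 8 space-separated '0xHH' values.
Answer: 0xDE 0xBB 0x71 0xE2 0xC3 0x81 0x05 0x0A

Derivation:
After byte 1 (0xB7): reg=0xA0
After byte 2 (0x08): reg=0x51
After byte 3 (0x4E): reg=0x5D
After byte 4 (0xD1): reg=0xAD
After byte 5 (0x71): reg=0x1A
Register before byte 6: 0x1A
After XOR with byte 0x75: 0x6F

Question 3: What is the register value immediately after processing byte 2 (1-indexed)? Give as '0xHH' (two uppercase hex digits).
Answer: 0x51

Derivation:
After byte 1 (0xB7): reg=0xA0
After byte 2 (0x08): reg=0x51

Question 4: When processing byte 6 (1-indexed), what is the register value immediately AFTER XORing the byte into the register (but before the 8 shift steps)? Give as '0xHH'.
Answer: 0x6F

Derivation:
Register before byte 6: 0x1A
Byte 6: 0x75
0x1A XOR 0x75 = 0x6F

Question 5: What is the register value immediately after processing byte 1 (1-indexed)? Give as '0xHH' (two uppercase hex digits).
After byte 1 (0xB7): reg=0xA0

Answer: 0xA0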